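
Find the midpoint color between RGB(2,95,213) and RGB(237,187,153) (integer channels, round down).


Midpoint: each channel = ⌊(C₁+C₂)/2⌋
R: ⌊(2+237)/2⌋ = 119
G: ⌊(95+187)/2⌋ = 141
B: ⌊(213+153)/2⌋ = 183
= RGB(119, 141, 183)


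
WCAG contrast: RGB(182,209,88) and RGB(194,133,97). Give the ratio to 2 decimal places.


Linearize each sRGB channel c=v/255: c/12.92 if c ≤ 0.04045 else ((c+0.055)/1.055)^2.4
L = 0.2126×R_lin + 0.7152×G_lin + 0.0722×B_lin
Color 1 (182,209,88):
  R=182: 182/255≈0.7137 > 0.04045 → ((0.7137+0.055)/1.055)^2.4 ≈ 0.46778
  G=209: 209/255≈0.8196 > 0.04045 → ((0.8196+0.055)/1.055)^2.4 ≈ 0.63760
  B=88: 88/255≈0.3451 > 0.04045 → ((0.3451+0.055)/1.055)^2.4 ≈ 0.09759
  L1 = 0.2126×0.46778 + 0.7152×0.63760 + 0.0722×0.09759 ≈ 0.56251
Color 2 (194,133,97):
  R=194: 194/255≈0.7608 > 0.04045 → ((0.7608+0.055)/1.055)^2.4 ≈ 0.53948
  G=133: 133/255≈0.5216 > 0.04045 → ((0.5216+0.055)/1.055)^2.4 ≈ 0.23455
  B=97: 97/255≈0.3804 > 0.04045 → ((0.3804+0.055)/1.055)^2.4 ≈ 0.11954
  L2 = 0.2126×0.53948 + 0.7152×0.23455 + 0.0722×0.11954 ≈ 0.29107
Lighter = 0.56251, Darker = 0.29107
Ratio = (L_lighter + 0.05) / (L_darker + 0.05)
Ratio = (0.56251 + 0.05) / (0.29107 + 0.05) = 0.61251 / 0.34107 ≈ 1.7958
Ratio ≈ 1.80:1


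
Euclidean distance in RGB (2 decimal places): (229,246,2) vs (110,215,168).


d = √[(R₁-R₂)² + (G₁-G₂)² + (B₁-B₂)²]
d = √[(229-110)² + (246-215)² + (2-168)²]
d = √[14161 + 961 + 27556]
d = √42678
d ≈ 206.59


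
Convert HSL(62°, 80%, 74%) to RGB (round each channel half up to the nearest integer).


H=62°, S=0.80, L=0.74
C = (1-|2L-1|)×S = (1-|0.48|)×0.80 = 0.416
H' = H/60 = 62/60 ≈ 1.0333; X = C×(1-|H' mod 2 - 1|) ≈ 0.4021
m = L - C/2 = 0.74 - 0.208 = 0.532
Sector ⌊H'⌋ = 1 → (R',G',B') = (≈0.4021, 0.416, 0.0)
RGB = ((R'+m)×255, (G'+m)×255, (B'+m)×255) = (238.204, 241.74, 135.66)
Round half up → RGB(238, 242, 136)


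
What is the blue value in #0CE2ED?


Color: #0CE2ED
R = 0C = 12
G = E2 = 226
B = ED = 237
Blue = 237


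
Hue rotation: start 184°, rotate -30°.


New hue = (H + rotation) mod 360
New hue = (184 -30) mod 360
= 154 mod 360
= 154°


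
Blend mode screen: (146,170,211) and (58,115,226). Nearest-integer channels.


Screen: C = 255 - (255-A)×(255-B)/255, rounded to nearest integer
R: 255 - (255-146)×(255-58)/255 = 255 - 21473/255 ≈ 255 - 84.208 = 170.792 → 171
G: 255 - (255-170)×(255-115)/255 = 255 - 11900/255 ≈ 255 - 46.667 = 208.333 → 208
B: 255 - (255-211)×(255-226)/255 = 255 - 1276/255 ≈ 255 - 5.004 = 249.996 → 250
= RGB(171, 208, 250)


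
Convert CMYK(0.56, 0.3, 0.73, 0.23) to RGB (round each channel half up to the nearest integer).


R = 255 × (1-C) × (1-K) = 255 × 0.44 × 0.77 = 86.394 → 86
G = 255 × (1-M) × (1-K) = 255 × 0.70 × 0.77 = 137.445 → 137
B = 255 × (1-Y) × (1-K) = 255 × 0.27 × 0.77 = 53.0145 → 53
= RGB(86, 137, 53)


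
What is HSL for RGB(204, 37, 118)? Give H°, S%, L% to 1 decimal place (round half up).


Normalize: R'=204/255≈0.8000, G'=37/255≈0.1451, B'=118/255≈0.4627
Max=204/255, Min=37/255, Δ=Max-Min=167/255
L = (Max+Min)/2 = (204+37)/510 = 241/510 = 0.47254… → L = 47.3%
L ≤ 0.5 → S = Δ/(Max+Min) = 167/(204+37) = 167/241 = 0.69294… → S = 69.3%
(the 1/255 factors cancel in S and H, so raw channel differences can be used)
Max is R' → H = 60 × (((G-B)/Δ) mod 6) = 60 × (((37-118)/167) mod 6)
  (-81)/167 = -0.4850…; negative, so add 6 → 5.5149…
  H = 60 × 5.5149… = 330.898…° → H = 330.9°
= HSL(330.9°, 69.3%, 47.3%)


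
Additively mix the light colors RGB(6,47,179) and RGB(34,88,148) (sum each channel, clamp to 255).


Additive: each channel = min(255, C₁+C₂)
R: 6+34 = 40 → 40
G: 47+88 = 135 → 135
B: 179+148 = 327 → 255
= RGB(40, 135, 255)


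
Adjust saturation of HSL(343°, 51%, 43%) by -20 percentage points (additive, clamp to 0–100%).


Original S = 51%
Adjustment = -20 percentage points
New S = 51 + (-20) = 31
Clamp to [0, 100] → 31
= HSL(343°, 31%, 43%)


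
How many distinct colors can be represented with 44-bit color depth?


Colors = 2^bits = 2^44
= 17,592,186,044,416 colors


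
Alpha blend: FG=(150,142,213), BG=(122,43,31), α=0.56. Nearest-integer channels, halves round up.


C = α×F + (1-α)×B, with 1-α = 0.44
R: 0.56×150 + 0.44×122 = 84.00 + 53.68 = 137.68 → 138
G: 0.56×142 + 0.44×43 = 79.52 + 18.92 = 98.44 → 98
B: 0.56×213 + 0.44×31 = 119.28 + 13.64 = 132.92 → 133
= RGB(138, 98, 133)


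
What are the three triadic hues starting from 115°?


Triadic: equally spaced at 120° intervals
H1 = 115°
H2 = (115 + 120) mod 360 = 235°
H3 = (115 + 240) mod 360 = 355°
Triadic = 115°, 235°, 355°


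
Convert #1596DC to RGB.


15 → 21 (R)
96 → 150 (G)
DC → 220 (B)
= RGB(21, 150, 220)


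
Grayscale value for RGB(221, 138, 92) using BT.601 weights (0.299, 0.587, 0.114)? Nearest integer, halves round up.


Gray = 0.299×R + 0.587×G + 0.114×B
Gray = 0.299×221 + 0.587×138 + 0.114×92
Gray = 66.079 + 81.006 + 10.488
Gray = 157.573 → round half up → 158
Gray = 158


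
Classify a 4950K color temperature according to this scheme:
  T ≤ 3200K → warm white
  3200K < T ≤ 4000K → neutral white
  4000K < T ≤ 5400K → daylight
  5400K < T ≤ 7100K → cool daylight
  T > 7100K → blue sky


Temperature: 4950K
4000K < 4950K ≤ 5400K → daylight
Classification: daylight


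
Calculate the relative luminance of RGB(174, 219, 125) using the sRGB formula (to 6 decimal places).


Linearize each channel (sRGB transfer function): c = v/255; c_lin = c/12.92 if c ≤ 0.04045, else ((c+0.055)/1.055)^2.4
  R: 174/255 ≈ 0.682353 > 0.04045 → ((0.682353+0.055)/1.055)^2.4 ≈ 0.423268
  G: 219/255 ≈ 0.858824 > 0.04045 → ((0.858824+0.055)/1.055)^2.4 ≈ 0.708376
  B: 125/255 ≈ 0.490196 > 0.04045 → ((0.490196+0.055)/1.055)^2.4 ≈ 0.205079
R_lin = 0.423268, G_lin = 0.708376, B_lin = 0.205079
L = 0.2126×R + 0.7152×G + 0.0722×B
L = 0.2126×0.423268 + 0.7152×0.708376 + 0.0722×0.205079
L ≈ 0.611424


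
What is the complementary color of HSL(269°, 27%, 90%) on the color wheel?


Complement = opposite side of color wheel = hue + 180°
H' = (269 + 180) mod 360 = 89°
S and L unchanged.
= HSL(89°, 27%, 90%)


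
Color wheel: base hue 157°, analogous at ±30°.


Base hue: 157°
Left analog: (157 - 30) mod 360 = 127°
Right analog: (157 + 30) mod 360 = 187°
Analogous hues = 127° and 187°


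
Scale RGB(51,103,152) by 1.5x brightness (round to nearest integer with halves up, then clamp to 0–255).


Multiply each channel by 1.5, round half up, clamp to [0, 255]
R: 51×1.5 = 76.5 → round → 77
G: 103×1.5 = 154.5 → round → 155
B: 152×1.5 = 228
= RGB(77, 155, 228)


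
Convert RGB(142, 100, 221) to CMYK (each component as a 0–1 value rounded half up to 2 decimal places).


R'=142/255≈0.5569, G'=100/255≈0.3922, B'=221/255≈0.8667
K = 1 - max(R',G',B') = 1 - 221/255 = 34/255 = 0.13333… → 0.13
(1-R'-K)/(1-K) simplifies to (max-R)/max with max = 221:
C = (221-142)/221 = 79/221 = 0.35746… → 0.36
M = (221-100)/221 = 121/221 = 0.54751… → 0.55
Y = (221-221)/221 = 0/221 = 0 → 0.00
= CMYK(0.36, 0.55, 0.00, 0.13)


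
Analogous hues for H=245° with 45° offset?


Base hue: 245°
Left analog: (245 - 45) mod 360 = 200°
Right analog: (245 + 45) mod 360 = 290°
Analogous hues = 200° and 290°


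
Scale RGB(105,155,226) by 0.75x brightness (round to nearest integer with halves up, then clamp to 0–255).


Multiply each channel by 0.75, round half up, clamp to [0, 255]
R: 105×0.75 = 78.75 → round → 79
G: 155×0.75 = 116.25 → round → 116
B: 226×0.75 = 169.5 → round → 170
= RGB(79, 116, 170)


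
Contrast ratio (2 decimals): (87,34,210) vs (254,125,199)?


Linearize each sRGB channel c=v/255: c/12.92 if c ≤ 0.04045 else ((c+0.055)/1.055)^2.4
L = 0.2126×R_lin + 0.7152×G_lin + 0.0722×B_lin
Color 1 (87,34,210):
  R=87: 87/255≈0.3412 > 0.04045 → ((0.3412+0.055)/1.055)^2.4 ≈ 0.09531
  G=34: 34/255≈0.1333 > 0.04045 → ((0.1333+0.055)/1.055)^2.4 ≈ 0.01600
  B=210: 210/255≈0.8235 > 0.04045 → ((0.8235+0.055)/1.055)^2.4 ≈ 0.64448
  L1 = 0.2126×0.09531 + 0.7152×0.01600 + 0.0722×0.64448 ≈ 0.07823
Color 2 (254,125,199):
  R=254: 254/255≈0.9961 > 0.04045 → ((0.9961+0.055)/1.055)^2.4 ≈ 0.99110
  G=125: 125/255≈0.4902 > 0.04045 → ((0.4902+0.055)/1.055)^2.4 ≈ 0.20508
  B=199: 199/255≈0.7804 > 0.04045 → ((0.7804+0.055)/1.055)^2.4 ≈ 0.57112
  L2 = 0.2126×0.99110 + 0.7152×0.20508 + 0.0722×0.57112 ≈ 0.39862
Lighter = 0.39862, Darker = 0.07823
Ratio = (L_lighter + 0.05) / (L_darker + 0.05)
Ratio = (0.39862 + 0.05) / (0.07823 + 0.05) = 0.44862 / 0.12823 ≈ 3.4984
Ratio ≈ 3.50:1


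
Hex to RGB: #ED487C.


ED → 237 (R)
48 → 72 (G)
7C → 124 (B)
= RGB(237, 72, 124)


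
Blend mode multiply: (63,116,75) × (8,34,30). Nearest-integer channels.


Multiply: C = A×B/255, rounded to nearest integer
R: 63×8/255 = 504/255 ≈ 1.976 → 2
G: 116×34/255 = 3944/255 ≈ 15.467 → 15
B: 75×30/255 = 2250/255 ≈ 8.824 → 9
= RGB(2, 15, 9)


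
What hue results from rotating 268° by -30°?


New hue = (H + rotation) mod 360
New hue = (268 -30) mod 360
= 238 mod 360
= 238°


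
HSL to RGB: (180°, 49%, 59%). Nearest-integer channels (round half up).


H=180°, S=0.49, L=0.59
C = (1-|2L-1|)×S = (1-|0.18|)×0.49 = 0.4018
H' = H/60 = 180/60 ≈ 3.0000; X = C×(1-|H' mod 2 - 1|) = 0.4018
m = L - C/2 = 0.59 - 0.2009 = 0.3891
Sector ⌊H'⌋ = 3 → (R',G',B') = (0.0, 0.4018, 0.4018)
RGB = ((R'+m)×255, (G'+m)×255, (B'+m)×255) = (99.2205, 201.6795, 201.6795)
Round half up → RGB(99, 202, 202)


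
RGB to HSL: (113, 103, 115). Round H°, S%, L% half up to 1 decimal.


Normalize: R'=113/255≈0.4431, G'=103/255≈0.4039, B'=115/255≈0.4510
Max=115/255, Min=103/255, Δ=Max-Min=12/255
L = (Max+Min)/2 = (115+103)/510 = 218/510 = 0.42745… → L = 42.7%
L ≤ 0.5 → S = Δ/(Max+Min) = 12/(115+103) = 12/218 = 0.05504… → S = 5.5%
(the 1/255 factors cancel in S and H, so raw channel differences can be used)
Max is B' → H = 60 × ((R-G)/Δ + 4) = 60 × ((113-103)/12 + 4)
  10/12 + 4 = 0.8333… + 4 = 4.8333…
  H = 60 × 4.8333… = 290° → H = 290.0°
= HSL(290.0°, 5.5%, 42.7%)


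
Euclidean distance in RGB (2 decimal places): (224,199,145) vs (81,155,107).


d = √[(R₁-R₂)² + (G₁-G₂)² + (B₁-B₂)²]
d = √[(224-81)² + (199-155)² + (145-107)²]
d = √[20449 + 1936 + 1444]
d = √23829
d ≈ 154.37


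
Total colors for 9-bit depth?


Colors = 2^bits = 2^9
= 512 colors


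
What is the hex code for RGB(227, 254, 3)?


R = 227 → E3 (hex)
G = 254 → FE (hex)
B = 3 → 03 (hex)
Hex = #E3FE03


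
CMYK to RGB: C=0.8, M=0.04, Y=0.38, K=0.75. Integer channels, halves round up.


R = 255 × (1-C) × (1-K) = 255 × 0.20 × 0.25 = 12.75 → 13
G = 255 × (1-M) × (1-K) = 255 × 0.96 × 0.25 = 61.2 → 61
B = 255 × (1-Y) × (1-K) = 255 × 0.62 × 0.25 = 39.525 → 40
= RGB(13, 61, 40)


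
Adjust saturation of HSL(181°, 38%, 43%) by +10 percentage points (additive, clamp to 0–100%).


Original S = 38%
Adjustment = +10 percentage points
New S = 38 + (10) = 48
Clamp to [0, 100] → 48
= HSL(181°, 48%, 43%)


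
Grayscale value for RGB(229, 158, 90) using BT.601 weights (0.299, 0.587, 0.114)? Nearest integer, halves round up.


Gray = 0.299×R + 0.587×G + 0.114×B
Gray = 0.299×229 + 0.587×158 + 0.114×90
Gray = 68.471 + 92.746 + 10.260
Gray = 171.477 → round half up → 171
Gray = 171


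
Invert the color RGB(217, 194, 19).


Invert: (255-R, 255-G, 255-B)
R: 255-217 = 38
G: 255-194 = 61
B: 255-19 = 236
= RGB(38, 61, 236)


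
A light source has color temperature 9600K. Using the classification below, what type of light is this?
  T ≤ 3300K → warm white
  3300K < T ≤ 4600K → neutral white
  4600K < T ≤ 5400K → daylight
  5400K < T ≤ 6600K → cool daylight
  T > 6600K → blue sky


Temperature: 9600K
9600K > 6600K → blue sky
Classification: blue sky


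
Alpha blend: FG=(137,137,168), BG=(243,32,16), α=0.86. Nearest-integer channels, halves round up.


C = α×F + (1-α)×B, with 1-α = 0.14
R: 0.86×137 + 0.14×243 = 117.82 + 34.02 = 151.84 → 152
G: 0.86×137 + 0.14×32 = 117.82 + 4.48 = 122.30 → 122
B: 0.86×168 + 0.14×16 = 144.48 + 2.24 = 146.72 → 147
= RGB(152, 122, 147)


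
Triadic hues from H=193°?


Triadic: equally spaced at 120° intervals
H1 = 193°
H2 = (193 + 120) mod 360 = 313°
H3 = (193 + 240) mod 360 = 73°
Triadic = 193°, 313°, 73°


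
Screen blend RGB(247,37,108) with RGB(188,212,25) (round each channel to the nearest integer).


Screen: C = 255 - (255-A)×(255-B)/255, rounded to nearest integer
R: 255 - (255-247)×(255-188)/255 = 255 - 536/255 ≈ 255 - 2.102 = 252.898 → 253
G: 255 - (255-37)×(255-212)/255 = 255 - 9374/255 ≈ 255 - 36.761 = 218.239 → 218
B: 255 - (255-108)×(255-25)/255 = 255 - 33810/255 ≈ 255 - 132.588 = 122.412 → 122
= RGB(253, 218, 122)


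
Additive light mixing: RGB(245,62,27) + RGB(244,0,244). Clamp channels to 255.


Additive: each channel = min(255, C₁+C₂)
R: 245+244 = 489 → 255
G: 62+0 = 62 → 62
B: 27+244 = 271 → 255
= RGB(255, 62, 255)


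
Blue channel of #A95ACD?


Color: #A95ACD
R = A9 = 169
G = 5A = 90
B = CD = 205
Blue = 205


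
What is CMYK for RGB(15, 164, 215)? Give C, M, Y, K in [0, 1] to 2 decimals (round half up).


R'=15/255≈0.0588, G'=164/255≈0.6431, B'=215/255≈0.8431
K = 1 - max(R',G',B') = 1 - 215/255 = 40/255 = 0.15686… → 0.16
(1-R'-K)/(1-K) simplifies to (max-R)/max with max = 215:
C = (215-15)/215 = 200/215 = 0.93023… → 0.93
M = (215-164)/215 = 51/215 = 0.23720… → 0.24
Y = (215-215)/215 = 0/215 = 0 → 0.00
= CMYK(0.93, 0.24, 0.00, 0.16)


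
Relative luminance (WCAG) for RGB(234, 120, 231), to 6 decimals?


Linearize each channel (sRGB transfer function): c = v/255; c_lin = c/12.92 if c ≤ 0.04045, else ((c+0.055)/1.055)^2.4
  R: 234/255 ≈ 0.917647 > 0.04045 → ((0.917647+0.055)/1.055)^2.4 ≈ 0.822786
  G: 120/255 ≈ 0.470588 > 0.04045 → ((0.470588+0.055)/1.055)^2.4 ≈ 0.187821
  B: 231/255 ≈ 0.905882 > 0.04045 → ((0.905882+0.055)/1.055)^2.4 ≈ 0.799103
R_lin = 0.822786, G_lin = 0.187821, B_lin = 0.799103
L = 0.2126×R + 0.7152×G + 0.0722×B
L = 0.2126×0.822786 + 0.7152×0.187821 + 0.0722×0.799103
L ≈ 0.366949


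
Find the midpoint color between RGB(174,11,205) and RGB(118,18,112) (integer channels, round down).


Midpoint: each channel = ⌊(C₁+C₂)/2⌋
R: ⌊(174+118)/2⌋ = 146
G: ⌊(11+18)/2⌋ = 14
B: ⌊(205+112)/2⌋ = 158
= RGB(146, 14, 158)


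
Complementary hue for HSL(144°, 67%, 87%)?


Complement = opposite side of color wheel = hue + 180°
H' = (144 + 180) mod 360 = 324°
S and L unchanged.
= HSL(324°, 67%, 87%)


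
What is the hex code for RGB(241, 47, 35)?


R = 241 → F1 (hex)
G = 47 → 2F (hex)
B = 35 → 23 (hex)
Hex = #F12F23


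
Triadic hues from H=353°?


Triadic: equally spaced at 120° intervals
H1 = 353°
H2 = (353 + 120) mod 360 = 113°
H3 = (353 + 240) mod 360 = 233°
Triadic = 353°, 113°, 233°


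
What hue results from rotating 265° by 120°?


New hue = (H + rotation) mod 360
New hue = (265 + 120) mod 360
= 385 mod 360
= 25°


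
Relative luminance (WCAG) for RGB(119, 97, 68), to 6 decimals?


Linearize each channel (sRGB transfer function): c = v/255; c_lin = c/12.92 if c ≤ 0.04045, else ((c+0.055)/1.055)^2.4
  R: 119/255 ≈ 0.466667 > 0.04045 → ((0.466667+0.055)/1.055)^2.4 ≈ 0.184475
  G: 97/255 ≈ 0.380392 > 0.04045 → ((0.380392+0.055)/1.055)^2.4 ≈ 0.119538
  B: 68/255 ≈ 0.266667 > 0.04045 → ((0.266667+0.055)/1.055)^2.4 ≈ 0.057805
R_lin = 0.184475, G_lin = 0.119538, B_lin = 0.057805
L = 0.2126×R + 0.7152×G + 0.0722×B
L = 0.2126×0.184475 + 0.7152×0.119538 + 0.0722×0.057805
L ≈ 0.128887


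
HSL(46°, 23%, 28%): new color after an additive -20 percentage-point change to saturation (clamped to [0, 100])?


Original S = 23%
Adjustment = -20 percentage points
New S = 23 + (-20) = 3
Clamp to [0, 100] → 3
= HSL(46°, 3%, 28%)


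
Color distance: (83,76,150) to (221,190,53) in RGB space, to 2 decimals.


d = √[(R₁-R₂)² + (G₁-G₂)² + (B₁-B₂)²]
d = √[(83-221)² + (76-190)² + (150-53)²]
d = √[19044 + 12996 + 9409]
d = √41449
d ≈ 203.59


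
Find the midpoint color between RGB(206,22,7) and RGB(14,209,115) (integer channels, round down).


Midpoint: each channel = ⌊(C₁+C₂)/2⌋
R: ⌊(206+14)/2⌋ = 110
G: ⌊(22+209)/2⌋ = 115
B: ⌊(7+115)/2⌋ = 61
= RGB(110, 115, 61)


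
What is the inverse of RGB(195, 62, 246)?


Invert: (255-R, 255-G, 255-B)
R: 255-195 = 60
G: 255-62 = 193
B: 255-246 = 9
= RGB(60, 193, 9)


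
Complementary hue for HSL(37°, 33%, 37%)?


Complement = opposite side of color wheel = hue + 180°
H' = (37 + 180) mod 360 = 217°
S and L unchanged.
= HSL(217°, 33%, 37%)


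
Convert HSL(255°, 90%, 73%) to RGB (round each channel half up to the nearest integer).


H=255°, S=0.90, L=0.73
C = (1-|2L-1|)×S = (1-|0.46|)×0.90 = 0.486
H' = H/60 = 255/60 ≈ 4.2500; X = C×(1-|H' mod 2 - 1|) = 0.1215
m = L - C/2 = 0.73 - 0.243 = 0.487
Sector ⌊H'⌋ = 4 → (R',G',B') = (0.1215, 0.0, 0.486)
RGB = ((R'+m)×255, (G'+m)×255, (B'+m)×255) = (155.1675, 124.185, 248.115)
Round half up → RGB(155, 124, 248)


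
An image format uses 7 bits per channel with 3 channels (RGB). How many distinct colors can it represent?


Total bits = 7 bits/channel × 3 channels = 21 bits
Distinct colors = 2^21
= 2,097,152 colors


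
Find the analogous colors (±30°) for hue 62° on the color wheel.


Base hue: 62°
Left analog: (62 - 30) mod 360 = 32°
Right analog: (62 + 30) mod 360 = 92°
Analogous hues = 32° and 92°


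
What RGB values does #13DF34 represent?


13 → 19 (R)
DF → 223 (G)
34 → 52 (B)
= RGB(19, 223, 52)


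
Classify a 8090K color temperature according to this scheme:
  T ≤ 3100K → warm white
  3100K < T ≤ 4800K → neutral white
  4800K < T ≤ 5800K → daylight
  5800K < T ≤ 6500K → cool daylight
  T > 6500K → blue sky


Temperature: 8090K
8090K > 6500K → blue sky
Classification: blue sky


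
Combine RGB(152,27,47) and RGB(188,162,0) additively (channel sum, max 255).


Additive: each channel = min(255, C₁+C₂)
R: 152+188 = 340 → 255
G: 27+162 = 189 → 189
B: 47+0 = 47 → 47
= RGB(255, 189, 47)


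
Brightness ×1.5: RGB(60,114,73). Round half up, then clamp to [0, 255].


Multiply each channel by 1.5, round half up, clamp to [0, 255]
R: 60×1.5 = 90
G: 114×1.5 = 171
B: 73×1.5 = 109.5 → round → 110
= RGB(90, 171, 110)


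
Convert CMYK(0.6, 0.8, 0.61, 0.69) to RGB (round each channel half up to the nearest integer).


R = 255 × (1-C) × (1-K) = 255 × 0.40 × 0.31 = 31.62 → 32
G = 255 × (1-M) × (1-K) = 255 × 0.20 × 0.31 = 15.81 → 16
B = 255 × (1-Y) × (1-K) = 255 × 0.39 × 0.31 = 30.8295 → 31
= RGB(32, 16, 31)


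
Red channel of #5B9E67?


Color: #5B9E67
R = 5B = 91
G = 9E = 158
B = 67 = 103
Red = 91


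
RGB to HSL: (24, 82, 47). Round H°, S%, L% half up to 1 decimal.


Normalize: R'=24/255≈0.0941, G'=82/255≈0.3216, B'=47/255≈0.1843
Max=82/255, Min=24/255, Δ=Max-Min=58/255
L = (Max+Min)/2 = (82+24)/510 = 106/510 = 0.20784… → L = 20.8%
L ≤ 0.5 → S = Δ/(Max+Min) = 58/(82+24) = 58/106 = 0.54716… → S = 54.7%
(the 1/255 factors cancel in S and H, so raw channel differences can be used)
Max is G' → H = 60 × ((B-R)/Δ + 2) = 60 × ((47-24)/58 + 2)
  23/58 + 2 = 0.3965… + 2 = 2.3965…
  H = 60 × 2.3965… = 143.793…° → H = 143.8°
= HSL(143.8°, 54.7%, 20.8%)


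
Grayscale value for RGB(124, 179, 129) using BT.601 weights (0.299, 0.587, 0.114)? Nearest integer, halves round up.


Gray = 0.299×R + 0.587×G + 0.114×B
Gray = 0.299×124 + 0.587×179 + 0.114×129
Gray = 37.076 + 105.073 + 14.706
Gray = 156.855 → round half up → 157
Gray = 157


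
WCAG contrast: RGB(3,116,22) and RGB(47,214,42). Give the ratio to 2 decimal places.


Linearize each sRGB channel c=v/255: c/12.92 if c ≤ 0.04045 else ((c+0.055)/1.055)^2.4
L = 0.2126×R_lin + 0.7152×G_lin + 0.0722×B_lin
Color 1 (3,116,22):
  R=3: 3/255≈0.0118 ≤ 0.04045 → 0.0118/12.92 ≈ 0.00091
  G=116: 116/255≈0.4549 > 0.04045 → ((0.4549+0.055)/1.055)^2.4 ≈ 0.17465
  B=22: 22/255≈0.0863 > 0.04045 → ((0.0863+0.055)/1.055)^2.4 ≈ 0.00802
  L1 = 0.2126×0.00091 + 0.7152×0.17465 + 0.0722×0.00802 ≈ 0.12568
Color 2 (47,214,42):
  R=47: 47/255≈0.1843 > 0.04045 → ((0.1843+0.055)/1.055)^2.4 ≈ 0.02843
  G=214: 214/255≈0.8392 > 0.04045 → ((0.8392+0.055)/1.055)^2.4 ≈ 0.67244
  B=42: 42/255≈0.1647 > 0.04045 → ((0.1647+0.055)/1.055)^2.4 ≈ 0.02315
  L2 = 0.2126×0.02843 + 0.7152×0.67244 + 0.0722×0.02315 ≈ 0.48865
Lighter = 0.48865, Darker = 0.12568
Ratio = (L_lighter + 0.05) / (L_darker + 0.05)
Ratio = (0.48865 + 0.05) / (0.12568 + 0.05) = 0.53865 / 0.17568 ≈ 3.0661
Ratio ≈ 3.07:1


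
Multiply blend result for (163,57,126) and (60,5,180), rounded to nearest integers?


Multiply: C = A×B/255, rounded to nearest integer
R: 163×60/255 = 9780/255 ≈ 38.353 → 38
G: 57×5/255 = 285/255 ≈ 1.118 → 1
B: 126×180/255 = 22680/255 ≈ 88.941 → 89
= RGB(38, 1, 89)


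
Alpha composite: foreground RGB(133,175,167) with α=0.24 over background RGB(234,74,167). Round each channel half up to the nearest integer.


C = α×F + (1-α)×B, with 1-α = 0.76
R: 0.24×133 + 0.76×234 = 31.92 + 177.84 = 209.76 → 210
G: 0.24×175 + 0.76×74 = 42.00 + 56.24 = 98.24 → 98
B: 0.24×167 + 0.76×167 = 40.08 + 126.92 = 167.00 → 167
= RGB(210, 98, 167)


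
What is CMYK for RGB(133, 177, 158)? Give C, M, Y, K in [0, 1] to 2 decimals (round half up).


R'=133/255≈0.5216, G'=177/255≈0.6941, B'=158/255≈0.6196
K = 1 - max(R',G',B') = 1 - 177/255 = 78/255 = 0.30588… → 0.31
(1-R'-K)/(1-K) simplifies to (max-R)/max with max = 177:
C = (177-133)/177 = 44/177 = 0.24858… → 0.25
M = (177-177)/177 = 0/177 = 0 → 0.00
Y = (177-158)/177 = 19/177 = 0.10734… → 0.11
= CMYK(0.25, 0.00, 0.11, 0.31)


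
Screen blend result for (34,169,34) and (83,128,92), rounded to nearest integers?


Screen: C = 255 - (255-A)×(255-B)/255, rounded to nearest integer
R: 255 - (255-34)×(255-83)/255 = 255 - 38012/255 ≈ 255 - 149.067 = 105.933 → 106
G: 255 - (255-169)×(255-128)/255 = 255 - 10922/255 ≈ 255 - 42.831 = 212.169 → 212
B: 255 - (255-34)×(255-92)/255 = 255 - 36023/255 ≈ 255 - 141.267 = 113.733 → 114
= RGB(106, 212, 114)


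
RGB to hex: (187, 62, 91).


R = 187 → BB (hex)
G = 62 → 3E (hex)
B = 91 → 5B (hex)
Hex = #BB3E5B


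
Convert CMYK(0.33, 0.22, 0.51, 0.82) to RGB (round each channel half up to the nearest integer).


R = 255 × (1-C) × (1-K) = 255 × 0.67 × 0.18 = 30.753 → 31
G = 255 × (1-M) × (1-K) = 255 × 0.78 × 0.18 = 35.802 → 36
B = 255 × (1-Y) × (1-K) = 255 × 0.49 × 0.18 = 22.491 → 22
= RGB(31, 36, 22)


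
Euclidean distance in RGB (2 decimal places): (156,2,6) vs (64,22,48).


d = √[(R₁-R₂)² + (G₁-G₂)² + (B₁-B₂)²]
d = √[(156-64)² + (2-22)² + (6-48)²]
d = √[8464 + 400 + 1764]
d = √10628
d ≈ 103.09


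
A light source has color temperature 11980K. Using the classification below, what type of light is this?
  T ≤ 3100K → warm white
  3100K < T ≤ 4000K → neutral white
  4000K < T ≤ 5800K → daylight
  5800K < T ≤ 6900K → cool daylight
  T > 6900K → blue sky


Temperature: 11980K
11980K > 6900K → blue sky
Classification: blue sky


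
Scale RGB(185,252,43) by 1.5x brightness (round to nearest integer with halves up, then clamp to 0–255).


Multiply each channel by 1.5, round half up, clamp to [0, 255]
R: 185×1.5 = 277.5 → round → 278 → clamp → 255
G: 252×1.5 = 378 → clamp → 255
B: 43×1.5 = 64.5 → round → 65
= RGB(255, 255, 65)


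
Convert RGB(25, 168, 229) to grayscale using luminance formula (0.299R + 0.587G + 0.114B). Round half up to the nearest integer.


Gray = 0.299×R + 0.587×G + 0.114×B
Gray = 0.299×25 + 0.587×168 + 0.114×229
Gray = 7.475 + 98.616 + 26.106
Gray = 132.197 → round half up → 132
Gray = 132


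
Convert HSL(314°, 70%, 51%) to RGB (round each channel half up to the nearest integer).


H=314°, S=0.70, L=0.51
C = (1-|2L-1|)×S = (1-|0.02|)×0.70 = 0.686
H' = H/60 = 314/60 ≈ 5.2333; X = C×(1-|H' mod 2 - 1|) ≈ 0.5259
m = L - C/2 = 0.51 - 0.343 = 0.167
Sector ⌊H'⌋ = 5 → (R',G',B') = (0.686, 0.0, ≈0.5259)
RGB = ((R'+m)×255, (G'+m)×255, (B'+m)×255) = (217.515, 42.585, 176.698)
Round half up → RGB(218, 43, 177)


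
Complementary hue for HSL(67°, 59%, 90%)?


Complement = opposite side of color wheel = hue + 180°
H' = (67 + 180) mod 360 = 247°
S and L unchanged.
= HSL(247°, 59%, 90%)


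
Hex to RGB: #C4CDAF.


C4 → 196 (R)
CD → 205 (G)
AF → 175 (B)
= RGB(196, 205, 175)


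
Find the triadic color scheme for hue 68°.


Triadic: equally spaced at 120° intervals
H1 = 68°
H2 = (68 + 120) mod 360 = 188°
H3 = (68 + 240) mod 360 = 308°
Triadic = 68°, 188°, 308°


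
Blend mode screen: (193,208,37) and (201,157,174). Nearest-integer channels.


Screen: C = 255 - (255-A)×(255-B)/255, rounded to nearest integer
R: 255 - (255-193)×(255-201)/255 = 255 - 3348/255 ≈ 255 - 13.129 = 241.871 → 242
G: 255 - (255-208)×(255-157)/255 = 255 - 4606/255 ≈ 255 - 18.063 = 236.937 → 237
B: 255 - (255-37)×(255-174)/255 = 255 - 17658/255 ≈ 255 - 69.247 = 185.753 → 186
= RGB(242, 237, 186)


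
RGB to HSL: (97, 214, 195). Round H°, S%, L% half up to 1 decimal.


Normalize: R'=97/255≈0.3804, G'=214/255≈0.8392, B'=195/255≈0.7647
Max=214/255, Min=97/255, Δ=Max-Min=117/255
L = (Max+Min)/2 = (214+97)/510 = 311/510 = 0.60980… → L = 61.0%
L > 0.5 → S = Δ/(2-Max-Min) = 117/(510-214-97) = 117/199 = 0.58793… → S = 58.8%
(the 1/255 factors cancel in S and H, so raw channel differences can be used)
Max is G' → H = 60 × ((B-R)/Δ + 2) = 60 × ((195-97)/117 + 2)
  98/117 + 2 = 0.8376… + 2 = 2.8376…
  H = 60 × 2.8376… = 170.256…° → H = 170.3°
= HSL(170.3°, 58.8%, 61.0%)


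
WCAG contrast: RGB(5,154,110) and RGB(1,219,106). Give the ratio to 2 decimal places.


Linearize each sRGB channel c=v/255: c/12.92 if c ≤ 0.04045 else ((c+0.055)/1.055)^2.4
L = 0.2126×R_lin + 0.7152×G_lin + 0.0722×B_lin
Color 1 (5,154,110):
  R=5: 5/255≈0.0196 ≤ 0.04045 → 0.0196/12.92 ≈ 0.00152
  G=154: 154/255≈0.6039 > 0.04045 → ((0.6039+0.055)/1.055)^2.4 ≈ 0.32314
  B=110: 110/255≈0.4314 > 0.04045 → ((0.4314+0.055)/1.055)^2.4 ≈ 0.15593
  L1 = 0.2126×0.00152 + 0.7152×0.32314 + 0.0722×0.15593 ≈ 0.24269
Color 2 (1,219,106):
  R=1: 1/255≈0.0039 ≤ 0.04045 → 0.0039/12.92 ≈ 0.00030
  G=219: 219/255≈0.8588 > 0.04045 → ((0.8588+0.055)/1.055)^2.4 ≈ 0.70838
  B=106: 106/255≈0.4157 > 0.04045 → ((0.4157+0.055)/1.055)^2.4 ≈ 0.14413
  L2 = 0.2126×0.00030 + 0.7152×0.70838 + 0.0722×0.14413 ≈ 0.51710
Lighter = 0.51710, Darker = 0.24269
Ratio = (L_lighter + 0.05) / (L_darker + 0.05)
Ratio = (0.51710 + 0.05) / (0.24269 + 0.05) = 0.56710 / 0.29269 ≈ 1.9375
Ratio ≈ 1.94:1


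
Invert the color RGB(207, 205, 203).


Invert: (255-R, 255-G, 255-B)
R: 255-207 = 48
G: 255-205 = 50
B: 255-203 = 52
= RGB(48, 50, 52)


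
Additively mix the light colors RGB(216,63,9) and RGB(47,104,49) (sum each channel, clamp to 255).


Additive: each channel = min(255, C₁+C₂)
R: 216+47 = 263 → 255
G: 63+104 = 167 → 167
B: 9+49 = 58 → 58
= RGB(255, 167, 58)


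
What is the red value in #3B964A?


Color: #3B964A
R = 3B = 59
G = 96 = 150
B = 4A = 74
Red = 59


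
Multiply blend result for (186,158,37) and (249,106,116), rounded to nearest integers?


Multiply: C = A×B/255, rounded to nearest integer
R: 186×249/255 = 46314/255 ≈ 181.624 → 182
G: 158×106/255 = 16748/255 ≈ 65.678 → 66
B: 37×116/255 = 4292/255 ≈ 16.831 → 17
= RGB(182, 66, 17)


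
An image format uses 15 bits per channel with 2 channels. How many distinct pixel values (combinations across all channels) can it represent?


Total bits = 15 bits/channel × 2 channels = 30 bits
Distinct pixel values = 2^30
= 1,073,741,824 pixel values


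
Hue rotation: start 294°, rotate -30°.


New hue = (H + rotation) mod 360
New hue = (294 -30) mod 360
= 264 mod 360
= 264°


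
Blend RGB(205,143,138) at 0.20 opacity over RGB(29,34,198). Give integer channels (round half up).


C = α×F + (1-α)×B, with 1-α = 0.80
R: 0.20×205 + 0.80×29 = 41.00 + 23.20 = 64.20 → 64
G: 0.20×143 + 0.80×34 = 28.60 + 27.20 = 55.80 → 56
B: 0.20×138 + 0.80×198 = 27.60 + 158.40 = 186.00 → 186
= RGB(64, 56, 186)


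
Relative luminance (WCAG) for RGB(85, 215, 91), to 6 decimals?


Linearize each channel (sRGB transfer function): c = v/255; c_lin = c/12.92 if c ≤ 0.04045, else ((c+0.055)/1.055)^2.4
  R: 85/255 ≈ 0.333333 > 0.04045 → ((0.333333+0.055)/1.055)^2.4 ≈ 0.090842
  G: 215/255 ≈ 0.843137 > 0.04045 → ((0.843137+0.055)/1.055)^2.4 ≈ 0.679542
  B: 91/255 ≈ 0.356863 > 0.04045 → ((0.356863+0.055)/1.055)^2.4 ≈ 0.104616
R_lin = 0.090842, G_lin = 0.679542, B_lin = 0.104616
L = 0.2126×R + 0.7152×G + 0.0722×B
L = 0.2126×0.090842 + 0.7152×0.679542 + 0.0722×0.104616
L ≈ 0.512875


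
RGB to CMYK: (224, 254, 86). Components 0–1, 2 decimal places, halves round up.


R'=224/255≈0.8784, G'=254/255≈0.9961, B'=86/255≈0.3373
K = 1 - max(R',G',B') = 1 - 254/255 = 1/255 = 0.00392… → 0.00
(1-R'-K)/(1-K) simplifies to (max-R)/max with max = 254:
C = (254-224)/254 = 30/254 = 0.11811… → 0.12
M = (254-254)/254 = 0/254 = 0 → 0.00
Y = (254-86)/254 = 168/254 = 0.66141… → 0.66
= CMYK(0.12, 0.00, 0.66, 0.00)


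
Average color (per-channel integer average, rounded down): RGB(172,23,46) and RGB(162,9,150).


Midpoint: each channel = ⌊(C₁+C₂)/2⌋
R: ⌊(172+162)/2⌋ = 167
G: ⌊(23+9)/2⌋ = 16
B: ⌊(46+150)/2⌋ = 98
= RGB(167, 16, 98)


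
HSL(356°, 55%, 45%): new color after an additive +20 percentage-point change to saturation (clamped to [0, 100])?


Original S = 55%
Adjustment = +20 percentage points
New S = 55 + (20) = 75
Clamp to [0, 100] → 75
= HSL(356°, 75%, 45%)


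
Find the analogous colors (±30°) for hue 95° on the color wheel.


Base hue: 95°
Left analog: (95 - 30) mod 360 = 65°
Right analog: (95 + 30) mod 360 = 125°
Analogous hues = 65° and 125°


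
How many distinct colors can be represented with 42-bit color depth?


Colors = 2^bits = 2^42
= 4,398,046,511,104 colors


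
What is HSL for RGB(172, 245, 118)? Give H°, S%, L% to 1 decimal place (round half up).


Normalize: R'=172/255≈0.6745, G'=245/255≈0.9608, B'=118/255≈0.4627
Max=245/255, Min=118/255, Δ=Max-Min=127/255
L = (Max+Min)/2 = (245+118)/510 = 363/510 = 0.71176… → L = 71.2%
L > 0.5 → S = Δ/(2-Max-Min) = 127/(510-245-118) = 127/147 = 0.86394… → S = 86.4%
(the 1/255 factors cancel in S and H, so raw channel differences can be used)
Max is G' → H = 60 × ((B-R)/Δ + 2) = 60 × ((118-172)/127 + 2)
  -54/127 + 2 = -0.4251… + 2 = 1.5748…
  H = 60 × 1.5748… = 94.488…° → H = 94.5°
= HSL(94.5°, 86.4%, 71.2%)


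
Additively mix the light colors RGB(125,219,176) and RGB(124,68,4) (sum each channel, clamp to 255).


Additive: each channel = min(255, C₁+C₂)
R: 125+124 = 249 → 249
G: 219+68 = 287 → 255
B: 176+4 = 180 → 180
= RGB(249, 255, 180)


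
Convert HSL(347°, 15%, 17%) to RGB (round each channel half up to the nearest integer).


H=347°, S=0.15, L=0.17
C = (1-|2L-1|)×S = (1-|-0.66|)×0.15 = 0.051
H' = H/60 = 347/60 ≈ 5.7833; X = C×(1-|H' mod 2 - 1|) = 0.01105
m = L - C/2 = 0.17 - 0.0255 = 0.1445
Sector ⌊H'⌋ = 5 → (R',G',B') = (0.051, 0.0, 0.01105)
RGB = ((R'+m)×255, (G'+m)×255, (B'+m)×255) = (49.8525, 36.8475, 39.66525)
Round half up → RGB(50, 37, 40)


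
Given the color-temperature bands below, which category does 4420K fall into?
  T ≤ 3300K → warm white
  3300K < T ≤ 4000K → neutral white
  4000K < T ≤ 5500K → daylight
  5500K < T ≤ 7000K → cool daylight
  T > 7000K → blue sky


Temperature: 4420K
4000K < 4420K ≤ 5500K → daylight
Classification: daylight


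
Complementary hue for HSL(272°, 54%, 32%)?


Complement = opposite side of color wheel = hue + 180°
H' = (272 + 180) mod 360 = 92°
S and L unchanged.
= HSL(92°, 54%, 32%)


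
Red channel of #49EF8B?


Color: #49EF8B
R = 49 = 73
G = EF = 239
B = 8B = 139
Red = 73


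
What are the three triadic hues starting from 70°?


Triadic: equally spaced at 120° intervals
H1 = 70°
H2 = (70 + 120) mod 360 = 190°
H3 = (70 + 240) mod 360 = 310°
Triadic = 70°, 190°, 310°


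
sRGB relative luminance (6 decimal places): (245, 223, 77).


Linearize each channel (sRGB transfer function): c = v/255; c_lin = c/12.92 if c ≤ 0.04045, else ((c+0.055)/1.055)^2.4
  R: 245/255 ≈ 0.960784 > 0.04045 → ((0.960784+0.055)/1.055)^2.4 ≈ 0.913099
  G: 223/255 ≈ 0.874510 > 0.04045 → ((0.874510+0.055)/1.055)^2.4 ≈ 0.737910
  B: 77/255 ≈ 0.301961 > 0.04045 → ((0.301961+0.055)/1.055)^2.4 ≈ 0.074214
R_lin = 0.913099, G_lin = 0.737910, B_lin = 0.074214
L = 0.2126×R + 0.7152×G + 0.0722×B
L = 0.2126×0.913099 + 0.7152×0.737910 + 0.0722×0.074214
L ≈ 0.727237


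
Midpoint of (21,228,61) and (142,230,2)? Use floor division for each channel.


Midpoint: each channel = ⌊(C₁+C₂)/2⌋
R: ⌊(21+142)/2⌋ = 81
G: ⌊(228+230)/2⌋ = 229
B: ⌊(61+2)/2⌋ = 31
= RGB(81, 229, 31)


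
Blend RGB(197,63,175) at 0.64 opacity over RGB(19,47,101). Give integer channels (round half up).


C = α×F + (1-α)×B, with 1-α = 0.36
R: 0.64×197 + 0.36×19 = 126.08 + 6.84 = 132.92 → 133
G: 0.64×63 + 0.36×47 = 40.32 + 16.92 = 57.24 → 57
B: 0.64×175 + 0.36×101 = 112.00 + 36.36 = 148.36 → 148
= RGB(133, 57, 148)


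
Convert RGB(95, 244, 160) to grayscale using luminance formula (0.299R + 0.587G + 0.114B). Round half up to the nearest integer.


Gray = 0.299×R + 0.587×G + 0.114×B
Gray = 0.299×95 + 0.587×244 + 0.114×160
Gray = 28.405 + 143.228 + 18.240
Gray = 189.873 → round half up → 190
Gray = 190


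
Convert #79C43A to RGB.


79 → 121 (R)
C4 → 196 (G)
3A → 58 (B)
= RGB(121, 196, 58)


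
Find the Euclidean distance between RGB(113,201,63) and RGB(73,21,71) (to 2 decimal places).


d = √[(R₁-R₂)² + (G₁-G₂)² + (B₁-B₂)²]
d = √[(113-73)² + (201-21)² + (63-71)²]
d = √[1600 + 32400 + 64]
d = √34064
d ≈ 184.56


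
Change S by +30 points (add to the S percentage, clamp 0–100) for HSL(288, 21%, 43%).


Original S = 21%
Adjustment = +30 percentage points
New S = 21 + (30) = 51
Clamp to [0, 100] → 51
= HSL(288°, 51%, 43%)


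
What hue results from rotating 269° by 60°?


New hue = (H + rotation) mod 360
New hue = (269 + 60) mod 360
= 329 mod 360
= 329°


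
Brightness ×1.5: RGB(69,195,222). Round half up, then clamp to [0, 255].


Multiply each channel by 1.5, round half up, clamp to [0, 255]
R: 69×1.5 = 103.5 → round → 104
G: 195×1.5 = 292.5 → round → 293 → clamp → 255
B: 222×1.5 = 333 → clamp → 255
= RGB(104, 255, 255)


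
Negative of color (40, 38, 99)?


Invert: (255-R, 255-G, 255-B)
R: 255-40 = 215
G: 255-38 = 217
B: 255-99 = 156
= RGB(215, 217, 156)


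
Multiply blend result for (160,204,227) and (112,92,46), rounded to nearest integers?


Multiply: C = A×B/255, rounded to nearest integer
R: 160×112/255 = 17920/255 ≈ 70.275 → 70
G: 204×92/255 = 18768/255 ≈ 73.600 → 74
B: 227×46/255 = 10442/255 ≈ 40.949 → 41
= RGB(70, 74, 41)


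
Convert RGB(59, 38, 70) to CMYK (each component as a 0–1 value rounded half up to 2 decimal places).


R'=59/255≈0.2314, G'=38/255≈0.1490, B'=70/255≈0.2745
K = 1 - max(R',G',B') = 1 - 70/255 = 185/255 = 0.72549… → 0.73
(1-R'-K)/(1-K) simplifies to (max-R)/max with max = 70:
C = (70-59)/70 = 11/70 = 0.15714… → 0.16
M = (70-38)/70 = 32/70 = 0.45714… → 0.46
Y = (70-70)/70 = 0/70 = 0 → 0.00
= CMYK(0.16, 0.46, 0.00, 0.73)


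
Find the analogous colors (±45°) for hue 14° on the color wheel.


Base hue: 14°
Left analog: (14 - 45) mod 360 = 329°
Right analog: (14 + 45) mod 360 = 59°
Analogous hues = 329° and 59°


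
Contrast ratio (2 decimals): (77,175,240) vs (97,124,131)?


Linearize each sRGB channel c=v/255: c/12.92 if c ≤ 0.04045 else ((c+0.055)/1.055)^2.4
L = 0.2126×R_lin + 0.7152×G_lin + 0.0722×B_lin
Color 1 (77,175,240):
  R=77: 77/255≈0.3020 > 0.04045 → ((0.3020+0.055)/1.055)^2.4 ≈ 0.07421
  G=175: 175/255≈0.6863 > 0.04045 → ((0.6863+0.055)/1.055)^2.4 ≈ 0.42869
  B=240: 240/255≈0.9412 > 0.04045 → ((0.9412+0.055)/1.055)^2.4 ≈ 0.87137
  L1 = 0.2126×0.07421 + 0.7152×0.42869 + 0.0722×0.87137 ≈ 0.38529
Color 2 (97,124,131):
  R=97: 97/255≈0.3804 > 0.04045 → ((0.3804+0.055)/1.055)^2.4 ≈ 0.11954
  G=124: 124/255≈0.4863 > 0.04045 → ((0.4863+0.055)/1.055)^2.4 ≈ 0.20156
  B=131: 131/255≈0.5137 > 0.04045 → ((0.5137+0.055)/1.055)^2.4 ≈ 0.22697
  L2 = 0.2126×0.11954 + 0.7152×0.20156 + 0.0722×0.22697 ≈ 0.18595
Lighter = 0.38529, Darker = 0.18595
Ratio = (L_lighter + 0.05) / (L_darker + 0.05)
Ratio = (0.38529 + 0.05) / (0.18595 + 0.05) = 0.43529 / 0.23595 ≈ 1.8448
Ratio ≈ 1.84:1


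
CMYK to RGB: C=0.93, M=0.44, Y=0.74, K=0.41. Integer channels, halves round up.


R = 255 × (1-C) × (1-K) = 255 × 0.07 × 0.59 = 10.5315 → 11
G = 255 × (1-M) × (1-K) = 255 × 0.56 × 0.59 = 84.252 → 84
B = 255 × (1-Y) × (1-K) = 255 × 0.26 × 0.59 = 39.117 → 39
= RGB(11, 84, 39)


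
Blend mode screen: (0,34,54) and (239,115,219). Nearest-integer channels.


Screen: C = 255 - (255-A)×(255-B)/255, rounded to nearest integer
R: 255 - (255-0)×(255-239)/255 = 255 - 4080/255 ≈ 255 - 16.000 = 239.000 → 239
G: 255 - (255-34)×(255-115)/255 = 255 - 30940/255 ≈ 255 - 121.333 = 133.667 → 134
B: 255 - (255-54)×(255-219)/255 = 255 - 7236/255 ≈ 255 - 28.376 = 226.624 → 227
= RGB(239, 134, 227)


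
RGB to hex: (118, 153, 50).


R = 118 → 76 (hex)
G = 153 → 99 (hex)
B = 50 → 32 (hex)
Hex = #769932


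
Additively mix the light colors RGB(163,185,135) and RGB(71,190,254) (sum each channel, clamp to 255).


Additive: each channel = min(255, C₁+C₂)
R: 163+71 = 234 → 234
G: 185+190 = 375 → 255
B: 135+254 = 389 → 255
= RGB(234, 255, 255)


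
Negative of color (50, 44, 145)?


Invert: (255-R, 255-G, 255-B)
R: 255-50 = 205
G: 255-44 = 211
B: 255-145 = 110
= RGB(205, 211, 110)


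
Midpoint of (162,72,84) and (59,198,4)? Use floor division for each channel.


Midpoint: each channel = ⌊(C₁+C₂)/2⌋
R: ⌊(162+59)/2⌋ = 110
G: ⌊(72+198)/2⌋ = 135
B: ⌊(84+4)/2⌋ = 44
= RGB(110, 135, 44)


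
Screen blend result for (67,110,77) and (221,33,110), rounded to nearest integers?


Screen: C = 255 - (255-A)×(255-B)/255, rounded to nearest integer
R: 255 - (255-67)×(255-221)/255 = 255 - 6392/255 ≈ 255 - 25.067 = 229.933 → 230
G: 255 - (255-110)×(255-33)/255 = 255 - 32190/255 ≈ 255 - 126.235 = 128.765 → 129
B: 255 - (255-77)×(255-110)/255 = 255 - 25810/255 ≈ 255 - 101.216 = 153.784 → 154
= RGB(230, 129, 154)


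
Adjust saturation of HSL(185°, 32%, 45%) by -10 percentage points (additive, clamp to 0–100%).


Original S = 32%
Adjustment = -10 percentage points
New S = 32 + (-10) = 22
Clamp to [0, 100] → 22
= HSL(185°, 22%, 45%)
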